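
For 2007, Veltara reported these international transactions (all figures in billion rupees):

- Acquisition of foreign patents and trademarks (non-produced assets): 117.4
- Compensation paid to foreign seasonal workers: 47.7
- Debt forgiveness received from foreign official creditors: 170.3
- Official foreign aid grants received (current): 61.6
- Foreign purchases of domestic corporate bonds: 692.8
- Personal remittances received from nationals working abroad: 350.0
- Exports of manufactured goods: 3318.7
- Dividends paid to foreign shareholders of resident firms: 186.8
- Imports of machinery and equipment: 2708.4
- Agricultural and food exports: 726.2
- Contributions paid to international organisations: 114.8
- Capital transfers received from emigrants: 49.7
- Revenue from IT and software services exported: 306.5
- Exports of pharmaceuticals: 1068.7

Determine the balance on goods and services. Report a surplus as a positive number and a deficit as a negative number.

2711.7

Goods: 3318.7 + 726.2 + 1068.7 - 2708.4 = 2405.2
Services: 306.5
Trade balance = 2405.2 + 306.5 = 2711.7
(Excluded from the trade balance — capital account: acquisition of foreign patents and trademarks (non-produced assets) 117.4, debt forgiveness received from foreign official creditors 170.3, capital transfers received from emigrants 49.7; primary income: compensation paid to foreign seasonal workers 47.7, dividends paid to foreign shareholders of resident firms 186.8; secondary income: official foreign aid grants received (current) 61.6, personal remittances received from nationals working abroad 350.0, contributions paid to international organisations 114.8; financial account: foreign purchases of domestic corporate bonds 692.8.)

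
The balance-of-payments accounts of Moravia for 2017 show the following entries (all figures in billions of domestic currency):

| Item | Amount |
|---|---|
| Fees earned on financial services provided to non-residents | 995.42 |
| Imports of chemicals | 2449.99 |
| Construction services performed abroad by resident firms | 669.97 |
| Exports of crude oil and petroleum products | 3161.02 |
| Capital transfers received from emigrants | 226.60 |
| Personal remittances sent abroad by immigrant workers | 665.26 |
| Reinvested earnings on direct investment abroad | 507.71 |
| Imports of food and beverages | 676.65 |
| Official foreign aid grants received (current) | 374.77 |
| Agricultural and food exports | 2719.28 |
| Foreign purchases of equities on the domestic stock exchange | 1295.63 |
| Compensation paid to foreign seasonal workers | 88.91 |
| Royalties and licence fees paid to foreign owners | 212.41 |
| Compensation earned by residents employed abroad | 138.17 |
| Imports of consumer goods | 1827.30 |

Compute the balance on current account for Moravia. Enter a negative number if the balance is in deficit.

2645.82

Goods: 3161.02 - 2449.99 + 2719.28 - 1827.30 - 676.65 = 926.36
Services: 669.97 + 995.42 - 212.41 = 1452.98
Primary income: 138.17 - 88.91 + 507.71 = 556.97
Secondary income: 374.77 - 665.26 = -290.49
Current account = 926.36 + 1452.98 + 556.97 + (-290.49) = 2645.82
(Excluded from the current account — capital account: capital transfers received from emigrants 226.60; financial account: foreign purchases of equities on the domestic stock exchange 1295.63.)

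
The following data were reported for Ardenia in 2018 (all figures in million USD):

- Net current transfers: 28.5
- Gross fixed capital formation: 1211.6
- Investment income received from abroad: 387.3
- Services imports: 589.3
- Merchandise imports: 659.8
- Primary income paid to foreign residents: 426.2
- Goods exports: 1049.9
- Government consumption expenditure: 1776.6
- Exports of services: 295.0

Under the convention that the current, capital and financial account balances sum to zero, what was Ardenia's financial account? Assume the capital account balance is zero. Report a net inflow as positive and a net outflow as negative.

-85.4

Goods balance = 1049.9 - 659.8 = 390.1
Services balance = 295.0 - 589.3 = -294.3
Trade balance (goods + services) = 390.1 + (-294.3) = 95.8
Net primary income = 387.3 - 426.2 = -38.9
Net secondary income = 28.5
Current account = 95.8 + (-38.9) + 28.5 = 85.4
Financial account = -(85.4) = -85.4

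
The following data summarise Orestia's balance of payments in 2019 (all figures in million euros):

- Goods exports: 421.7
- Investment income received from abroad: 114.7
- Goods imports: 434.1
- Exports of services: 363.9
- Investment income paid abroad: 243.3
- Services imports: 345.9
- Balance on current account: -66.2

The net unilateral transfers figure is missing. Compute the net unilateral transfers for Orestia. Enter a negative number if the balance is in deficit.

56.8

Current account = goods balance + services balance + net primary income + net secondary income
Sum of the known components = -123.0
Net unilateral transfers = CA - (known components) = -66.2 - (-123.0) = 56.8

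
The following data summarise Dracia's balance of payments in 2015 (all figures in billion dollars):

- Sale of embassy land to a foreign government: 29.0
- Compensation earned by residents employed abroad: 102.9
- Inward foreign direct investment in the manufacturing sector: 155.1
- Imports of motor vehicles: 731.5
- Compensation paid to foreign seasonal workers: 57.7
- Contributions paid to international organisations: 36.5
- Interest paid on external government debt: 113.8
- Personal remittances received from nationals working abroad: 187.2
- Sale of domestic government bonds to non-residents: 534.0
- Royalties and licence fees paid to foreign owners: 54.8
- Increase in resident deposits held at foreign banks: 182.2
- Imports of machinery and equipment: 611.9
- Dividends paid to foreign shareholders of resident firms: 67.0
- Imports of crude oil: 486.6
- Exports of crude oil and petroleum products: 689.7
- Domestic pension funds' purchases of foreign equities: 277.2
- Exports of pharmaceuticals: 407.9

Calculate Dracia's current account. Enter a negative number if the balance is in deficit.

-772.1

Goods: 407.9 - 611.9 + 689.7 - 731.5 - 486.6 = -732.4
Services: -54.8
Primary income: 102.9 - 67.0 - 57.7 - 113.8 = -135.6
Secondary income: 187.2 - 36.5 = 150.7
Current account = (-732.4) + (-54.8) + (-135.6) + 150.7 = -772.1
(Excluded from the current account — capital account: sale of embassy land to a foreign government 29.0; financial account: inward foreign direct investment in the manufacturing sector 155.1, sale of domestic government bonds to non-residents 534.0, increase in resident deposits held at foreign banks 182.2, domestic pension funds' purchases of foreign equities 277.2.)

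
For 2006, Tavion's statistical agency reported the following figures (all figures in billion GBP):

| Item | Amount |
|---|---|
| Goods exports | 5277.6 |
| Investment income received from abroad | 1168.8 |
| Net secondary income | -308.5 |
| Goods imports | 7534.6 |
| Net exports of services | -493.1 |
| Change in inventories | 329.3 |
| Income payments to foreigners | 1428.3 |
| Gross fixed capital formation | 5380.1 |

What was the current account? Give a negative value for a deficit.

-3318.1

Goods balance = 5277.6 - 7534.6 = -2257.0
Services balance = -493.1
Trade balance (goods + services) = -2257.0 + (-493.1) = -2750.1
Net primary income = 1168.8 - 1428.3 = -259.5
Net secondary income = -308.5
Current account = -2750.1 + (-259.5) + (-308.5) = -3318.1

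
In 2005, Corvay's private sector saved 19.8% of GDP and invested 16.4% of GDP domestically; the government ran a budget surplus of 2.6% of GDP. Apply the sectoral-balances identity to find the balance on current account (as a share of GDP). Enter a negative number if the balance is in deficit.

6.0

By the sectoral-balances identity, CA = (S_private - I) + (T - G).
Private balance = 19.8 - 16.4 = 3.4
Government balance (T - G) = 2.6
CA = 3.4 + 2.6 = 6.0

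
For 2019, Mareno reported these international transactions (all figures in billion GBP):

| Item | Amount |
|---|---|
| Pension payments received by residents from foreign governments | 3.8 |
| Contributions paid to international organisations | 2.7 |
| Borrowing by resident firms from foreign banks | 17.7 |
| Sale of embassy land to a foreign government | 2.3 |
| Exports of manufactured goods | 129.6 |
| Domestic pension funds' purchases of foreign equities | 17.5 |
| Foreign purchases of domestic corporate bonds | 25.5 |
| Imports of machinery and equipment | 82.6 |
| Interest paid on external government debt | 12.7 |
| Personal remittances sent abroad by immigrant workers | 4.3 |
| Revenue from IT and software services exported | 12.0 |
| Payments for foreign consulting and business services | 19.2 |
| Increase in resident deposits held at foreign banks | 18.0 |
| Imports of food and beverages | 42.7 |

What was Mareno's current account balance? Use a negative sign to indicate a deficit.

-18.8

Goods: 129.6 - 42.7 - 82.6 = 4.3
Services: -19.2 + 12.0 = -7.2
Primary income: -12.7
Secondary income: 3.8 - 4.3 - 2.7 = -3.2
Current account = 4.3 + (-7.2) + (-12.7) + (-3.2) = -18.8
(Excluded from the current account — financial account: borrowing by resident firms from foreign banks 17.7, domestic pension funds' purchases of foreign equities 17.5, foreign purchases of domestic corporate bonds 25.5, increase in resident deposits held at foreign banks 18.0; capital account: sale of embassy land to a foreign government 2.3.)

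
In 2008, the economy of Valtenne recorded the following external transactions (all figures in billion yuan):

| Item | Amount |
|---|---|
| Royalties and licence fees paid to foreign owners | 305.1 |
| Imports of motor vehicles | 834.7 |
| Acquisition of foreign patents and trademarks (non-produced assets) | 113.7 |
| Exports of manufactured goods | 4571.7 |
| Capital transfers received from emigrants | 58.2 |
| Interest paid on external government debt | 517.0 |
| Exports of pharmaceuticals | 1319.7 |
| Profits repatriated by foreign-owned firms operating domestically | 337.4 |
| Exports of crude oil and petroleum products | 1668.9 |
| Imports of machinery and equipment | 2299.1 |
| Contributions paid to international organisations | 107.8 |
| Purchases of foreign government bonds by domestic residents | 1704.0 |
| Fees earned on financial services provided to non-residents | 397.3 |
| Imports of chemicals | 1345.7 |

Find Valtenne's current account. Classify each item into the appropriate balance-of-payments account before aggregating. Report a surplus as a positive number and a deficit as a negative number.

Goods: -2299.1 + 1319.7 - 834.7 - 1345.7 + 1668.9 + 4571.7 = 3080.8
Services: 397.3 - 305.1 = 92.2
Primary income: -517.0 - 337.4 = -854.4
Secondary income: -107.8
Current account = 3080.8 + 92.2 + (-854.4) + (-107.8) = 2210.8
(Excluded from the current account — capital account: acquisition of foreign patents and trademarks (non-produced assets) 113.7, capital transfers received from emigrants 58.2; financial account: purchases of foreign government bonds by domestic residents 1704.0.)

2210.8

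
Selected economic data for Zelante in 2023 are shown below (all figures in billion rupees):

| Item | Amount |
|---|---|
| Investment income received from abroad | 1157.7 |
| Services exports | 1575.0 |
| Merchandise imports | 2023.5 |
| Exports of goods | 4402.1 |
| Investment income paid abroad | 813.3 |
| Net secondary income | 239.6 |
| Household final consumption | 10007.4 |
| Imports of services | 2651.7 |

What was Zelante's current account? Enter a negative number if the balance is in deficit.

Goods balance = 4402.1 - 2023.5 = 2378.6
Services balance = 1575.0 - 2651.7 = -1076.7
Trade balance (goods + services) = 2378.6 + (-1076.7) = 1301.9
Net primary income = 1157.7 - 813.3 = 344.4
Net secondary income = 239.6
Current account = 1301.9 + 344.4 + 239.6 = 1885.9

1885.9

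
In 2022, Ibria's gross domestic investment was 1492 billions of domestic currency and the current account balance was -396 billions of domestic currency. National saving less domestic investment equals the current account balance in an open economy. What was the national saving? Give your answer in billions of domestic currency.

1096

S = I + CA = 1492 + (-396) = 1096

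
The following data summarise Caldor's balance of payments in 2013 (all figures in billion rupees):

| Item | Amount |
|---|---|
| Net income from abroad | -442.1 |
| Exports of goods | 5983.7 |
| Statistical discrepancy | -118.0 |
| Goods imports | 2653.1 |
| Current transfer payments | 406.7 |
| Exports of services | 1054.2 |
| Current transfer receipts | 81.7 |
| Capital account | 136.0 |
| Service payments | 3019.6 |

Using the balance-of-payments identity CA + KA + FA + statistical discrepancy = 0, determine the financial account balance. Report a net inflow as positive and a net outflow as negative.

-616.1

Goods balance = 5983.7 - 2653.1 = 3330.6
Services balance = 1054.2 - 3019.6 = -1965.4
Trade balance (goods + services) = 3330.6 + (-1965.4) = 1365.2
Net primary income = -442.1
Net secondary income = 81.7 - 406.7 = -325.0
Current account = 1365.2 + (-442.1) + (-325.0) = 598.1
Financial account = -(598.1 + 136.0 + (-118.0)) = -616.1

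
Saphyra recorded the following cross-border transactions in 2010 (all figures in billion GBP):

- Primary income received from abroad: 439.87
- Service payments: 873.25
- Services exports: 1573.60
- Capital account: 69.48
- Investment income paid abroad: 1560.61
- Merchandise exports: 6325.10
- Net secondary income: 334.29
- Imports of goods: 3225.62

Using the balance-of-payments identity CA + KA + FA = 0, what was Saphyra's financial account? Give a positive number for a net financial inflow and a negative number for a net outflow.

-3082.86

Goods balance = 6325.10 - 3225.62 = 3099.48
Services balance = 1573.60 - 873.25 = 700.35
Trade balance (goods + services) = 3099.48 + 700.35 = 3799.83
Net primary income = 439.87 - 1560.61 = -1120.74
Net secondary income = 334.29
Current account = 3799.83 + (-1120.74) + 334.29 = 3013.38
Financial account = -(3013.38 + 69.48) = -3082.86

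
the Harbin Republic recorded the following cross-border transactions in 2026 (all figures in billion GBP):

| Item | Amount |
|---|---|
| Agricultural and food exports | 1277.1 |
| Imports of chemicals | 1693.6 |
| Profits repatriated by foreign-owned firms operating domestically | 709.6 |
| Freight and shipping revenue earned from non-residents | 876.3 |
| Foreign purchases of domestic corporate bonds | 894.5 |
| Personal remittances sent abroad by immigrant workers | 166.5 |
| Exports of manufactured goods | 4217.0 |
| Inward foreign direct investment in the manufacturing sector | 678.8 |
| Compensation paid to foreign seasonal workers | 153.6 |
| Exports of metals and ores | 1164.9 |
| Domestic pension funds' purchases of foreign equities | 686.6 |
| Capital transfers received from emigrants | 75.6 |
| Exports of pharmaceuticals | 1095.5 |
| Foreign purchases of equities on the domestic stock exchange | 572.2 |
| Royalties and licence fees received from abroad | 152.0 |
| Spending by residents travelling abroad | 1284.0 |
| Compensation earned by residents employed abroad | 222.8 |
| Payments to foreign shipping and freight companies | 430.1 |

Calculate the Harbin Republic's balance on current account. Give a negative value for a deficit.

4568.2

Goods: 1095.5 + 4217.0 + 1277.1 - 1693.6 + 1164.9 = 6060.9
Services: -430.1 - 1284.0 + 152.0 + 876.3 = -685.8
Primary income: 222.8 - 709.6 - 153.6 = -640.4
Secondary income: -166.5
Current account = 6060.9 + (-685.8) + (-640.4) + (-166.5) = 4568.2
(Excluded from the current account — financial account: foreign purchases of domestic corporate bonds 894.5, inward foreign direct investment in the manufacturing sector 678.8, domestic pension funds' purchases of foreign equities 686.6, foreign purchases of equities on the domestic stock exchange 572.2; capital account: capital transfers received from emigrants 75.6.)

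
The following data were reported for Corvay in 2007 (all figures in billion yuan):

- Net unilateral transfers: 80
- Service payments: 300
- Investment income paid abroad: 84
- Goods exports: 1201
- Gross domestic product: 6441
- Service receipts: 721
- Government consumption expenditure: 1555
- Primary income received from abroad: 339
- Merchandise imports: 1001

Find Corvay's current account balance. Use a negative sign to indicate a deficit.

956

Goods balance = 1201 - 1001 = 200
Services balance = 721 - 300 = 421
Trade balance (goods + services) = 200 + 421 = 621
Net primary income = 339 - 84 = 255
Net secondary income = 80
Current account = 621 + 255 + 80 = 956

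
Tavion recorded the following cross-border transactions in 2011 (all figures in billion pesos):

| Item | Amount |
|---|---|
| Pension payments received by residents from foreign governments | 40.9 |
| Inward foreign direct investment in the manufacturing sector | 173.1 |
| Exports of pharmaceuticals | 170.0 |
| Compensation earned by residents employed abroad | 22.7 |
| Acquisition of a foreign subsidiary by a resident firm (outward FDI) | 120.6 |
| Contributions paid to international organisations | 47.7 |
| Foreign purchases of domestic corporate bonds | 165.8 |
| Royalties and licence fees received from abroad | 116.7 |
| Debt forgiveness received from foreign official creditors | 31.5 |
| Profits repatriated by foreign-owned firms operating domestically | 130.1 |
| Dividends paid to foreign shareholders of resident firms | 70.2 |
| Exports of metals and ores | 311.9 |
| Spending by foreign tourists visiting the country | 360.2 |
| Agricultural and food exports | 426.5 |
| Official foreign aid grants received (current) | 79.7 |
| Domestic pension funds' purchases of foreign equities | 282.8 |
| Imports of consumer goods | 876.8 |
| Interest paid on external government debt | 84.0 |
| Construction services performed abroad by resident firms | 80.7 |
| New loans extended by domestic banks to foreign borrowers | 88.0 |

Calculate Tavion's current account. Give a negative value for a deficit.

400.5

Goods: 426.5 - 876.8 + 311.9 + 170.0 = 31.6
Services: 80.7 + 116.7 + 360.2 = 557.6
Primary income: 22.7 - 130.1 - 70.2 - 84.0 = -261.6
Secondary income: 40.9 - 47.7 + 79.7 = 72.9
Current account = 31.6 + 557.6 + (-261.6) + 72.9 = 400.5
(Excluded from the current account — financial account: inward foreign direct investment in the manufacturing sector 173.1, acquisition of a foreign subsidiary by a resident firm (outward FDI) 120.6, foreign purchases of domestic corporate bonds 165.8, domestic pension funds' purchases of foreign equities 282.8, new loans extended by domestic banks to foreign borrowers 88.0; capital account: debt forgiveness received from foreign official creditors 31.5.)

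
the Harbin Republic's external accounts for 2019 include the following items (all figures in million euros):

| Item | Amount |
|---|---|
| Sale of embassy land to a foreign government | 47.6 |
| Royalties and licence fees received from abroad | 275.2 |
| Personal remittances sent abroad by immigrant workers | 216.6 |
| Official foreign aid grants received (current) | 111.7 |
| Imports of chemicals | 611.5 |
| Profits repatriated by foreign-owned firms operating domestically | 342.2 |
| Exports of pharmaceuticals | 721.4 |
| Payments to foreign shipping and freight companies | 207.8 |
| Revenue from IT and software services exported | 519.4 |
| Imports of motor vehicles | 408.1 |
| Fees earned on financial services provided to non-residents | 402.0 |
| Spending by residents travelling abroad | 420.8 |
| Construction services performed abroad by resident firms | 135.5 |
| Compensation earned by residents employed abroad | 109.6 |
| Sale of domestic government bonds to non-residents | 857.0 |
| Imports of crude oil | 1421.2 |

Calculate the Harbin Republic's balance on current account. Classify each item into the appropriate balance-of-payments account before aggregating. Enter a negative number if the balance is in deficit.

-1353.4

Goods: -408.1 + 721.4 - 1421.2 - 611.5 = -1719.4
Services: 275.2 - 207.8 + 402.0 + 135.5 + 519.4 - 420.8 = 703.5
Primary income: 109.6 - 342.2 = -232.6
Secondary income: 111.7 - 216.6 = -104.9
Current account = (-1719.4) + 703.5 + (-232.6) + (-104.9) = -1353.4
(Excluded from the current account — capital account: sale of embassy land to a foreign government 47.6; financial account: sale of domestic government bonds to non-residents 857.0.)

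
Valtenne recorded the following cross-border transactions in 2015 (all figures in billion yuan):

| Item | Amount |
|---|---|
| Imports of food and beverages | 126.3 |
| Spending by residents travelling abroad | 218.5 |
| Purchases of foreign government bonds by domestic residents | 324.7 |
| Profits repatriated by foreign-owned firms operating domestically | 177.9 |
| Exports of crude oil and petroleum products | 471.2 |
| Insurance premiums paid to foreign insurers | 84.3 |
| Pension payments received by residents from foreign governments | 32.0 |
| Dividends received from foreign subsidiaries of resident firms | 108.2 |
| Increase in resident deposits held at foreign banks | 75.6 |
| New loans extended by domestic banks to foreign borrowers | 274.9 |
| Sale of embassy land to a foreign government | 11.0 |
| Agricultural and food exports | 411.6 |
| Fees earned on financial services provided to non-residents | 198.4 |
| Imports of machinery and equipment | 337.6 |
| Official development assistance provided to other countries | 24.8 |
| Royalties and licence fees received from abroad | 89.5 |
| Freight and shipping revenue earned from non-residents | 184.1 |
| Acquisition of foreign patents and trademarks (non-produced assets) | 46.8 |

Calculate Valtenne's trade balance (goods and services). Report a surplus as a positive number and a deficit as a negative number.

Goods: -126.3 + 471.2 + 411.6 - 337.6 = 418.9
Services: -84.3 + 198.4 - 218.5 + 89.5 + 184.1 = 169.2
Trade balance = 418.9 + 169.2 = 588.1
(Excluded from the trade balance — financial account: purchases of foreign government bonds by domestic residents 324.7, increase in resident deposits held at foreign banks 75.6, new loans extended by domestic banks to foreign borrowers 274.9; primary income: profits repatriated by foreign-owned firms operating domestically 177.9, dividends received from foreign subsidiaries of resident firms 108.2; secondary income: pension payments received by residents from foreign governments 32.0, official development assistance provided to other countries 24.8; capital account: sale of embassy land to a foreign government 11.0, acquisition of foreign patents and trademarks (non-produced assets) 46.8.)

588.1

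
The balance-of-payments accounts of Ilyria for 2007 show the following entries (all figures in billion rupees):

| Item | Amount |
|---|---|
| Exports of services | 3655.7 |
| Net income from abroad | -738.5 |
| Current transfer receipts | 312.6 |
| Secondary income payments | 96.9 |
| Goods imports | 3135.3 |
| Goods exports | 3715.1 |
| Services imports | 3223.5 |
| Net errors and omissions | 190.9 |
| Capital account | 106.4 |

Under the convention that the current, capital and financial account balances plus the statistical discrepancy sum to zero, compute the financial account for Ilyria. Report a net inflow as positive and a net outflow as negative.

Goods balance = 3715.1 - 3135.3 = 579.8
Services balance = 3655.7 - 3223.5 = 432.2
Trade balance (goods + services) = 579.8 + 432.2 = 1012.0
Net primary income = -738.5
Net secondary income = 312.6 - 96.9 = 215.7
Current account = 1012.0 + (-738.5) + 215.7 = 489.2
Financial account = -(489.2 + 106.4 + 190.9) = -786.5

-786.5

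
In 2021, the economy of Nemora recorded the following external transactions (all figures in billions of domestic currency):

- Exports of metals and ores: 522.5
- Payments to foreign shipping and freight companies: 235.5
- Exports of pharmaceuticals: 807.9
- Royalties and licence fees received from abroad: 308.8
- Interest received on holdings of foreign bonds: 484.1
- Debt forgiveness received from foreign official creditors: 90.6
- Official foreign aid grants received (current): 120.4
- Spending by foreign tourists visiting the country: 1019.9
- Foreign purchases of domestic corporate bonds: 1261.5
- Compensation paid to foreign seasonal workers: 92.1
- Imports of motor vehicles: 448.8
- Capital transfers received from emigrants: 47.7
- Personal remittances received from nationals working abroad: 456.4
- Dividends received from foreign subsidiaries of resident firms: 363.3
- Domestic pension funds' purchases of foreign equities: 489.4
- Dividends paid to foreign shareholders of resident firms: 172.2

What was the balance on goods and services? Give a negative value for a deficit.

Goods: 522.5 + 807.9 - 448.8 = 881.6
Services: 1019.9 + 308.8 - 235.5 = 1093.2
Trade balance = 881.6 + 1093.2 = 1974.8
(Excluded from the trade balance — primary income: interest received on holdings of foreign bonds 484.1, compensation paid to foreign seasonal workers 92.1, dividends received from foreign subsidiaries of resident firms 363.3, dividends paid to foreign shareholders of resident firms 172.2; capital account: debt forgiveness received from foreign official creditors 90.6, capital transfers received from emigrants 47.7; secondary income: official foreign aid grants received (current) 120.4, personal remittances received from nationals working abroad 456.4; financial account: foreign purchases of domestic corporate bonds 1261.5, domestic pension funds' purchases of foreign equities 489.4.)

1974.8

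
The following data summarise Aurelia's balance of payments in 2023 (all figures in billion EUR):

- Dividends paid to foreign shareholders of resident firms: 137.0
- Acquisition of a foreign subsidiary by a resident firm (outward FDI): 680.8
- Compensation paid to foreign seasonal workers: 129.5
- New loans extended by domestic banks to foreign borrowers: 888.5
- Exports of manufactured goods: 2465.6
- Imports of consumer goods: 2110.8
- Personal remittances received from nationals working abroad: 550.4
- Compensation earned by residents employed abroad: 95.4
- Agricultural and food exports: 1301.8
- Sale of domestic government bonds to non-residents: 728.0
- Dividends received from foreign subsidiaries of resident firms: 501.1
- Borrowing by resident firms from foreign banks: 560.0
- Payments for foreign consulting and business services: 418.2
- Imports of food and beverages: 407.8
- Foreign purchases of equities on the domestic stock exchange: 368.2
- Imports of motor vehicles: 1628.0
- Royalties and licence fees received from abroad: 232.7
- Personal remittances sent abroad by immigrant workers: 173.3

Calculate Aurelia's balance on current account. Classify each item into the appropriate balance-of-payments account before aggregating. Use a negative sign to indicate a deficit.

142.4

Goods: -1628.0 + 2465.6 + 1301.8 - 407.8 - 2110.8 = -379.2
Services: 232.7 - 418.2 = -185.5
Primary income: -137.0 - 129.5 + 501.1 + 95.4 = 330.0
Secondary income: -173.3 + 550.4 = 377.1
Current account = (-379.2) + (-185.5) + 330.0 + 377.1 = 142.4
(Excluded from the current account — financial account: acquisition of a foreign subsidiary by a resident firm (outward FDI) 680.8, new loans extended by domestic banks to foreign borrowers 888.5, sale of domestic government bonds to non-residents 728.0, borrowing by resident firms from foreign banks 560.0, foreign purchases of equities on the domestic stock exchange 368.2.)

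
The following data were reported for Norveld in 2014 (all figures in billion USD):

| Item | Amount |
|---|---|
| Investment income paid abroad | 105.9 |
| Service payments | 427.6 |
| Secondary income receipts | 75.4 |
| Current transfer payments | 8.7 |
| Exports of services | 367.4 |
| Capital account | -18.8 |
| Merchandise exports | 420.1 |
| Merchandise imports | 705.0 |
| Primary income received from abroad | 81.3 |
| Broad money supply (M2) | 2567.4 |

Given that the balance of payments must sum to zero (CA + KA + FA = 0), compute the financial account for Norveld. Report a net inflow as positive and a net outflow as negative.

321.8

Goods balance = 420.1 - 705.0 = -284.9
Services balance = 367.4 - 427.6 = -60.2
Trade balance (goods + services) = -284.9 + (-60.2) = -345.1
Net primary income = 81.3 - 105.9 = -24.6
Net secondary income = 75.4 - 8.7 = 66.7
Current account = -345.1 + (-24.6) + 66.7 = -303.0
Financial account = -(-303.0 + (-18.8)) = 321.8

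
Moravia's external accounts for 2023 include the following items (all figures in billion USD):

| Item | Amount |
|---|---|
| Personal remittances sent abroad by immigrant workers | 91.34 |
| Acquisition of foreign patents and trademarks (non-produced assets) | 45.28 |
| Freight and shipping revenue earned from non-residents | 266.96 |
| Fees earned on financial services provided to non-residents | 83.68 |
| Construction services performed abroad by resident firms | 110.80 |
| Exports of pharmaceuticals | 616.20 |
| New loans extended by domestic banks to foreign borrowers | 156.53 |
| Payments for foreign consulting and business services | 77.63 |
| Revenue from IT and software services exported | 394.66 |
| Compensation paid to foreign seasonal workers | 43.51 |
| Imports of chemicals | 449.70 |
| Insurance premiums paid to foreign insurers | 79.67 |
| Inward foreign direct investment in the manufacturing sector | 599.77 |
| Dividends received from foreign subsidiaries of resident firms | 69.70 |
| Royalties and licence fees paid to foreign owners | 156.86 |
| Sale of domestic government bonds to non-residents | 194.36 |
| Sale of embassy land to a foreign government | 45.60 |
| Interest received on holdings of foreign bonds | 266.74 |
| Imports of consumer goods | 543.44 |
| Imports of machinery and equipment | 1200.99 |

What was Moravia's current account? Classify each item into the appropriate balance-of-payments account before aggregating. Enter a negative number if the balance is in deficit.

-834.40

Goods: -543.44 - 449.70 + 616.20 - 1200.99 = -1577.93
Services: -79.67 + 83.68 + 266.96 + 394.66 - 77.63 + 110.80 - 156.86 = 541.94
Primary income: -43.51 + 266.74 + 69.70 = 292.93
Secondary income: -91.34
Current account = (-1577.93) + 541.94 + 292.93 + (-91.34) = -834.40
(Excluded from the current account — capital account: acquisition of foreign patents and trademarks (non-produced assets) 45.28, sale of embassy land to a foreign government 45.60; financial account: new loans extended by domestic banks to foreign borrowers 156.53, inward foreign direct investment in the manufacturing sector 599.77, sale of domestic government bonds to non-residents 194.36.)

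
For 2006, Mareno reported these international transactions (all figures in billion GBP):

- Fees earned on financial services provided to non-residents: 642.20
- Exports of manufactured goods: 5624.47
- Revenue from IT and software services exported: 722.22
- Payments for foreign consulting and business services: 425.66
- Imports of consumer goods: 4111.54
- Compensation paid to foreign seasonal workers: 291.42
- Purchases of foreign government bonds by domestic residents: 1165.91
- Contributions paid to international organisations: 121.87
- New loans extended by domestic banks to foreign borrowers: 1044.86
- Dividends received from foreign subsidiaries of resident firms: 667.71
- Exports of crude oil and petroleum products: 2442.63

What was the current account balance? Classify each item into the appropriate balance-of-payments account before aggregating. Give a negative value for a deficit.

5148.74

Goods: 5624.47 - 4111.54 + 2442.63 = 3955.56
Services: 722.22 + 642.20 - 425.66 = 938.76
Primary income: -291.42 + 667.71 = 376.29
Secondary income: -121.87
Current account = 3955.56 + 938.76 + 376.29 + (-121.87) = 5148.74
(Excluded from the current account — financial account: purchases of foreign government bonds by domestic residents 1165.91, new loans extended by domestic banks to foreign borrowers 1044.86.)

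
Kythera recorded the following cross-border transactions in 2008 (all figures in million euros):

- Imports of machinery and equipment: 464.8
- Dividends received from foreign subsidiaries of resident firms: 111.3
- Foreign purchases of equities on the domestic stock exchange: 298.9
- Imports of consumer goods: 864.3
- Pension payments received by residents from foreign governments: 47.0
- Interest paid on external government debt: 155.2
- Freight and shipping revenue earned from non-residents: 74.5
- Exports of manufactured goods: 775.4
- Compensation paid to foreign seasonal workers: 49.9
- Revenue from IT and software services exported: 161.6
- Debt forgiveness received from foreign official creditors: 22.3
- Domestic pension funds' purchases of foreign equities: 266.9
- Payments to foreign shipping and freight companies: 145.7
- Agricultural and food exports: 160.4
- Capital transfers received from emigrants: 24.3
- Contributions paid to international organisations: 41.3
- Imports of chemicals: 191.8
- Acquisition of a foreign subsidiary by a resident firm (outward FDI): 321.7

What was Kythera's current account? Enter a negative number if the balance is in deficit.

-582.8

Goods: -864.3 + 775.4 - 191.8 - 464.8 + 160.4 = -585.1
Services: -145.7 + 74.5 + 161.6 = 90.4
Primary income: -155.2 + 111.3 - 49.9 = -93.8
Secondary income: -41.3 + 47.0 = 5.7
Current account = (-585.1) + 90.4 + (-93.8) + 5.7 = -582.8
(Excluded from the current account — financial account: foreign purchases of equities on the domestic stock exchange 298.9, domestic pension funds' purchases of foreign equities 266.9, acquisition of a foreign subsidiary by a resident firm (outward FDI) 321.7; capital account: debt forgiveness received from foreign official creditors 22.3, capital transfers received from emigrants 24.3.)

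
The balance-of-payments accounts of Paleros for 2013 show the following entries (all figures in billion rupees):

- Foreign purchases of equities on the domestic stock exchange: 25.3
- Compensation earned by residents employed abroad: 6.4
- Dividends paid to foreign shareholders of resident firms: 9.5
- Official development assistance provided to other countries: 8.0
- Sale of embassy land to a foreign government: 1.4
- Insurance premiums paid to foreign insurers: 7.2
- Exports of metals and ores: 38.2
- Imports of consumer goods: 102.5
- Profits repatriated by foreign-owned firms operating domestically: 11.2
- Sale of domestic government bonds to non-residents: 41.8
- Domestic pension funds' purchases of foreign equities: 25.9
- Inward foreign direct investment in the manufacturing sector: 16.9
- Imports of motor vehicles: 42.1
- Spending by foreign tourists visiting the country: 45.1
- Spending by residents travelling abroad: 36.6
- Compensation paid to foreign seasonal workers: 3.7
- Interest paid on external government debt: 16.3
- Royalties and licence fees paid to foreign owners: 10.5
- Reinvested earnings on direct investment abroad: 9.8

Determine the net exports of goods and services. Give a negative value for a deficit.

Goods: -42.1 - 102.5 + 38.2 = -106.4
Services: -36.6 + 45.1 - 7.2 - 10.5 = -9.2
Trade balance = -106.4 + (-9.2) = -115.6
(Excluded from the trade balance — financial account: foreign purchases of equities on the domestic stock exchange 25.3, sale of domestic government bonds to non-residents 41.8, domestic pension funds' purchases of foreign equities 25.9, inward foreign direct investment in the manufacturing sector 16.9; primary income: compensation earned by residents employed abroad 6.4, dividends paid to foreign shareholders of resident firms 9.5, profits repatriated by foreign-owned firms operating domestically 11.2, compensation paid to foreign seasonal workers 3.7, interest paid on external government debt 16.3, reinvested earnings on direct investment abroad 9.8; secondary income: official development assistance provided to other countries 8.0; capital account: sale of embassy land to a foreign government 1.4.)

-115.6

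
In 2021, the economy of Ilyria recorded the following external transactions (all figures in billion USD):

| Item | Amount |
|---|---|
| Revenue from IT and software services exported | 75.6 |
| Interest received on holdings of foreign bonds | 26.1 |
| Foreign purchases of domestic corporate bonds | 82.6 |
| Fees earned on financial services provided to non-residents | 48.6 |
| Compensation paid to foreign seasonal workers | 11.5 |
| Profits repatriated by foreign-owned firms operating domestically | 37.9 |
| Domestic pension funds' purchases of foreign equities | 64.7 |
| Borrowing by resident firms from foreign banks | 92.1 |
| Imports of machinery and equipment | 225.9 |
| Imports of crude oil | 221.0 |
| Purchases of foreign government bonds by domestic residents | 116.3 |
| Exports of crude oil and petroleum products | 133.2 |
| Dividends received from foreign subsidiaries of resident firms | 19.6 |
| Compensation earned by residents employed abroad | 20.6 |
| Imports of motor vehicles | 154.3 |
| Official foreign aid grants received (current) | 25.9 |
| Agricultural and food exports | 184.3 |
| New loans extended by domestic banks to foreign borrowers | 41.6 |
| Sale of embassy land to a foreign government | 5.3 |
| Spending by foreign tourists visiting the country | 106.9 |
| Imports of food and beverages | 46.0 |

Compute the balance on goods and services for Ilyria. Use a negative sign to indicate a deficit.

-98.6

Goods: -46.0 + 184.3 - 221.0 - 225.9 - 154.3 + 133.2 = -329.7
Services: 48.6 + 75.6 + 106.9 = 231.1
Trade balance = -329.7 + 231.1 = -98.6
(Excluded from the trade balance — primary income: interest received on holdings of foreign bonds 26.1, compensation paid to foreign seasonal workers 11.5, profits repatriated by foreign-owned firms operating domestically 37.9, dividends received from foreign subsidiaries of resident firms 19.6, compensation earned by residents employed abroad 20.6; financial account: foreign purchases of domestic corporate bonds 82.6, domestic pension funds' purchases of foreign equities 64.7, borrowing by resident firms from foreign banks 92.1, purchases of foreign government bonds by domestic residents 116.3, new loans extended by domestic banks to foreign borrowers 41.6; secondary income: official foreign aid grants received (current) 25.9; capital account: sale of embassy land to a foreign government 5.3.)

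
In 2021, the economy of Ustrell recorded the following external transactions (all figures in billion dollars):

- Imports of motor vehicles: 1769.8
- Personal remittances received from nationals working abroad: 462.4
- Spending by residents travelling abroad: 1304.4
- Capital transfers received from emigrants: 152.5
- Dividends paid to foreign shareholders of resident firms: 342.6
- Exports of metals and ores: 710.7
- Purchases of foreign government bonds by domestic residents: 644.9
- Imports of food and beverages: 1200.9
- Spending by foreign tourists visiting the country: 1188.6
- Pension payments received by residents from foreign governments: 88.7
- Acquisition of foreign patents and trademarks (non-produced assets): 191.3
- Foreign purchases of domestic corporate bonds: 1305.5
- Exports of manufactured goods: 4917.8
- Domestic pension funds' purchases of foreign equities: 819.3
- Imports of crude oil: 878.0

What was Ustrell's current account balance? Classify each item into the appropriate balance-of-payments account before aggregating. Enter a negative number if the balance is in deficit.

Goods: -1200.9 + 4917.8 - 1769.8 - 878.0 + 710.7 = 1779.8
Services: 1188.6 - 1304.4 = -115.8
Primary income: -342.6
Secondary income: 88.7 + 462.4 = 551.1
Current account = 1779.8 + (-115.8) + (-342.6) + 551.1 = 1872.5
(Excluded from the current account — capital account: capital transfers received from emigrants 152.5, acquisition of foreign patents and trademarks (non-produced assets) 191.3; financial account: purchases of foreign government bonds by domestic residents 644.9, foreign purchases of domestic corporate bonds 1305.5, domestic pension funds' purchases of foreign equities 819.3.)

1872.5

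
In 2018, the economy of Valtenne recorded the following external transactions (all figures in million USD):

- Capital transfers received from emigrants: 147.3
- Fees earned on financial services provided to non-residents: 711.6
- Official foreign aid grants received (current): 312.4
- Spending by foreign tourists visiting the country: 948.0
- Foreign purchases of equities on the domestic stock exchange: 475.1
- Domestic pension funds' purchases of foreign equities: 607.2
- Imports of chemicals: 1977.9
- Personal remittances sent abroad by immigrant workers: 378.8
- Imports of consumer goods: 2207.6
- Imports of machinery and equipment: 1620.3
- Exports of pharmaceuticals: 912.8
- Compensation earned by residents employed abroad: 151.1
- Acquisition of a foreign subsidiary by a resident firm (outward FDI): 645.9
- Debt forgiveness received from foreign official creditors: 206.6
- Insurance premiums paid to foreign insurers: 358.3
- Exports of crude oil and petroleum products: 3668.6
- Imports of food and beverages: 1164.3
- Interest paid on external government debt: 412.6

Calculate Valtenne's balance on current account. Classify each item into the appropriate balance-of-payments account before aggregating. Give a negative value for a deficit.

-1415.3

Goods: 912.8 - 1164.3 + 3668.6 - 2207.6 - 1620.3 - 1977.9 = -2388.7
Services: -358.3 + 711.6 + 948.0 = 1301.3
Primary income: 151.1 - 412.6 = -261.5
Secondary income: -378.8 + 312.4 = -66.4
Current account = (-2388.7) + 1301.3 + (-261.5) + (-66.4) = -1415.3
(Excluded from the current account — capital account: capital transfers received from emigrants 147.3, debt forgiveness received from foreign official creditors 206.6; financial account: foreign purchases of equities on the domestic stock exchange 475.1, domestic pension funds' purchases of foreign equities 607.2, acquisition of a foreign subsidiary by a resident firm (outward FDI) 645.9.)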